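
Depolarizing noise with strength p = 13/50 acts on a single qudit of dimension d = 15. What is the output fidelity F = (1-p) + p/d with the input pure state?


F = (1-p) + p/d
= (1 - 0.2600) + 0.2600/15
= 0.7400 + 0.0173
= 0.7573

0.7573


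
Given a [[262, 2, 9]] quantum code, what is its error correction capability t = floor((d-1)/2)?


Code parameters: [[262, 2, 9]], distance d = 9.
Number of correctable errors = floor((d-1)/2)
= floor((9 - 1)/2)
= floor(8/2)
= 4

4


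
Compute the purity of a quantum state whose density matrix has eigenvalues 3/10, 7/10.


tr(rho^2) = sum of eigenvalues squared
= (3/10)^2 + (7/10)^2
= (9 + 49) / 100
= 58/100
= 0.5800

0.5800


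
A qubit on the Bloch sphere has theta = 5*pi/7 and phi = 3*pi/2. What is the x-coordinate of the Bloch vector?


theta = 2.2440, phi = 4.7124
r_x = sin(theta)*cos(phi) = 0.7818 * 0.0000
r_x = 0.0000

0.0000


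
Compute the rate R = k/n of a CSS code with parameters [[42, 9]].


Code rate R = k/n
= 9/42
= 0.2143

0.2143


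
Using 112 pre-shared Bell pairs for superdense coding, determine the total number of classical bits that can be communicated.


Superdense coding allows 2 classical bits per shared entangled pair.
112 pair(s) -> 2 * 112 = 224 classical bits

224


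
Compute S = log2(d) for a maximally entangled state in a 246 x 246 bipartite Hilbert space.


For a maximally entangled state in d x d:
S = log2(d) = log2(246)
= 7.9425

7.9425


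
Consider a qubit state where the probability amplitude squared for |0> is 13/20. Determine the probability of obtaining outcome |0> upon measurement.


|alpha|^2 = 13/20 = 0.6500
|beta|^2 = 1 - 13/20 = 7/20 = 0.3500
P(|0>) = |alpha|^2 = 0.6500

0.6500


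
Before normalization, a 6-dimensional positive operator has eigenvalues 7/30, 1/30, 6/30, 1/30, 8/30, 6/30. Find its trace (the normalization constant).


tr(M) = sum of eigenvalues
= 7/30 + 1/30 + 6/30 + 1/30 + 8/30 + 6/30
= 29/30
= 0.9667

0.9667


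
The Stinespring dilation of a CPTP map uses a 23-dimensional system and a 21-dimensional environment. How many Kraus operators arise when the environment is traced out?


Tracing out the environment in an orthonormal basis {|i>_E} gives Kraus operators K_i = <i|_E U |0>_E.
Number of Kraus operators = dim(H_env) = d_env
= 21

21


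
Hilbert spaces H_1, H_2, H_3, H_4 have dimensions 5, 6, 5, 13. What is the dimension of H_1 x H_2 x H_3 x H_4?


dim(H_1 x H_2 x H_3 x H_4) = 5 * 6 * 5 * 13
= 30 * 5 * 13
= 150 * 13
= 1950

1950


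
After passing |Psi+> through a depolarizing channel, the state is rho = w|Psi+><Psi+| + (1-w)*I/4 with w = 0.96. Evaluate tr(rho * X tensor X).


|Psi+> = (|01> + |10>)/sqrt(2)
For the pure Bell state, <X_A X_B> = +1 (Bell-state Pauli correlator).
The maximally-mixed part I/4 has tr(I/4 * P tensor P) = 0 for any traceless Pauli P.
So <X_A X_B>_rho = w * (+1) + (1 - w) * 0
= 0.96 * (+1)
= 0.9600

0.9600


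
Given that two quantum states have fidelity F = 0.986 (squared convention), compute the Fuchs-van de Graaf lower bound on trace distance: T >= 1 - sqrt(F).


Fuchs-van de Graaf (squared-fidelity convention): 1 - sqrt(F) <= T <= sqrt(1 - F).
Lower bound: T >= 1 - sqrt(F)
sqrt(F) = sqrt(0.986) = 0.9930
T >= 1 - 0.9930
T >= 0.0070

0.0070


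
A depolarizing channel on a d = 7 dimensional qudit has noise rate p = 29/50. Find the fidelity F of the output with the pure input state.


F = (1-p) + p/d
= (1 - 0.5800) + 0.5800/7
= 0.4200 + 0.0829
= 0.5029

0.5029


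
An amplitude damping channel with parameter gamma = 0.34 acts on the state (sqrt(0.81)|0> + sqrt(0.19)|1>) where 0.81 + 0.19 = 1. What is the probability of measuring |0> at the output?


For amplitude damping with parameter gamma on state sqrt(a)|0> + sqrt(b)|1>:
alpha^2 = 0.81, beta^2 = 0.19
P(|0>) = alpha^2 + gamma * beta^2
= 0.81 + 0.34 * 0.19
= 0.81 + 0.0646
= 0.8746

0.8746


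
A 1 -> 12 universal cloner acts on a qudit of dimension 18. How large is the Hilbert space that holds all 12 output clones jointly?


Output space = H^(tensor 12) where dim(H) = 18
dim = 18^12
= 324 (after 2 factors)
= 5832 (after 3 factors)
= 104976 (after 4 factors)
= 1889568 (after 5 factors)
= 34012224 (after 6 factors)
= 612220032 (after 7 factors)
= 11019960576 (after 8 factors)
= 198359290368 (after 9 factors)
= 3570467226624 (after 10 factors)
= 64268410079232 (after 11 factors)
= 1156831381426176 (after 12 factors)
= 1156831381426176

1156831381426176


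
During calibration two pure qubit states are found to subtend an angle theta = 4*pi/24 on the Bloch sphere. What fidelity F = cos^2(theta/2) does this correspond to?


For states separated by angle theta on Bloch sphere:
F = cos^2(theta/2)
theta = 4*pi/24 = 0.5236
theta/2 = 0.2618
cos(theta/2) = 0.9659
F = 0.9330

0.9330


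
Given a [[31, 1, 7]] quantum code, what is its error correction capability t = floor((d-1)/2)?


Code parameters: [[31, 1, 7]], distance d = 7.
Number of correctable errors = floor((d-1)/2)
= floor((7 - 1)/2)
= floor(6/2)
= 3

3


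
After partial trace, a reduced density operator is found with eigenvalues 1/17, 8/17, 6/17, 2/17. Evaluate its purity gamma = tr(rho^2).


tr(rho^2) = sum of eigenvalues squared
= (1/17)^2 + (8/17)^2 + (6/17)^2 + (2/17)^2
= (1 + 64 + 36 + 4) / 289
= 105/289
= 0.3633

0.3633


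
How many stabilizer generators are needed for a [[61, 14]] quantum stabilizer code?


For an [[n,k]] stabilizer code:
Number of stabilizer generators = n - k
= 61 - 14
= 47

47


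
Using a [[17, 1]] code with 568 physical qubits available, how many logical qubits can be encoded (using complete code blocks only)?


Each code block uses 17 physical qubits for 1 logical qubit(s).
Number of complete blocks = floor(568 / 17) = 33
Logical qubits = 33 * 1
= 33

33


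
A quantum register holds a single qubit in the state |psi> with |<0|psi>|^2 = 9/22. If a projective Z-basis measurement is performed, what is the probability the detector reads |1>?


|alpha|^2 = 9/22 = 0.4091
|beta|^2 = 1 - 9/22 = 13/22 = 0.5909
P(|1>) = |beta|^2 = 0.5909

0.5909


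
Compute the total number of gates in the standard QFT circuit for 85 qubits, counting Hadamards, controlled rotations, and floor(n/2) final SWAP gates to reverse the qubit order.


Hadamard gates: 85
Controlled rotations: n*(n-1)/2 = 85*84/2 = 3570
SWAP gates: floor(n/2) = floor(85/2) = 42
Total = 85 + 3570 + 42
= 3697

3697


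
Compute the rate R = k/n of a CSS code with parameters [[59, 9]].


Code rate R = k/n
= 9/59
= 0.1525

0.1525


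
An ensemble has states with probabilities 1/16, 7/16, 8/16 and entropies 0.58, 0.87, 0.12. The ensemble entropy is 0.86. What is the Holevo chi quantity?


chi = S(rho) - sum_i p_i * S(rho_i)
Weighted entropy = 1/16 * 0.58 + 7/16 * 0.87 + 8/16 * 0.12
= 0.4769
chi = 0.86 - 0.4769
= 0.3831

0.3831


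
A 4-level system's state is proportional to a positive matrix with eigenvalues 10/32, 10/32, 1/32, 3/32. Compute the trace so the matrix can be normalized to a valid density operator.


tr(M) = sum of eigenvalues
= 10/32 + 10/32 + 1/32 + 3/32
= 24/32
= 0.7500

0.7500


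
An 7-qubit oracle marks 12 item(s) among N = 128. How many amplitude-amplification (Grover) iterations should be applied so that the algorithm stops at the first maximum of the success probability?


After j Grover iterations the success probability is P(j) = sin^2((2j+1)*theta), where sin(theta) = sqrt(k/N).
N = 2^7 = 128, k = 12
sin(theta) = sqrt(k/N) = 0.3061862178
theta = arcsin(sqrt(k/N)) = 0.3111842443 rad
P(j) reaches its first maximum when (2j+1)*theta is as close as possible to pi/2, i.e. j = round(pi/(4*theta) - 1/2).
pi/(4*theta) - 1/2 = 2.0239
(For comparison, the common estimate pi/4 * sqrt(N/k) = 2.5651; the exact maximiser is used here.)
Optimal iterations = 2

2


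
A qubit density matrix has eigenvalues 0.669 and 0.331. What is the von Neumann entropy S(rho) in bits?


S = -p*log2(p) - (1-p)*log2(1-p)
p = 0.6690, 1-p = 0.3310
= -0.6690 * log2(0.6690) - 0.3310 * log2(0.3310)
= -(-0.3880) - (-0.5280)
= 0.9159

0.9159


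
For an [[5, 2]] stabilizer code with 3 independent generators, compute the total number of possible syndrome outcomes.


Each stabilizer generator gives a binary (+1 or -1) measurement outcome.
With 3 independent generators:
Total syndromes = 2^3
= 8

8


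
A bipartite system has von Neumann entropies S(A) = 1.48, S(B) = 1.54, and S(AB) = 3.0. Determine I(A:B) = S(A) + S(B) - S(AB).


I(A:B) = S(A) + S(B) - S(AB)
= 1.48 + 1.54 - 3.0
= 0.0200

0.0200


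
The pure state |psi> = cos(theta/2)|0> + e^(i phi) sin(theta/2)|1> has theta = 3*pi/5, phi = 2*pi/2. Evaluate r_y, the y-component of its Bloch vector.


theta = 1.8850, phi = 3.1416
r_y = sin(theta)*sin(phi) = 0.9511 * 0.0000
r_y = 0.0000

0.0000


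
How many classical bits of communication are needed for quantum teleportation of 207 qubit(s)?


Quantum teleportation requires 2 classical bits per qubit teleported.
207 qubit(s) -> 2 * 207 = 414 classical bits

414


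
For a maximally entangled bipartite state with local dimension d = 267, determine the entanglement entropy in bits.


For a maximally entangled state in d x d:
S = log2(d) = log2(267)
= 8.0607

8.0607


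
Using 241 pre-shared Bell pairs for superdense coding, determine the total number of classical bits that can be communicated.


Superdense coding allows 2 classical bits per shared entangled pair.
241 pair(s) -> 2 * 241 = 482 classical bits

482


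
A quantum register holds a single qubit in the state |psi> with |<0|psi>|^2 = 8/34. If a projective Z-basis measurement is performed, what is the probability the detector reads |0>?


|alpha|^2 = 8/34 = 0.2353
|beta|^2 = 1 - 8/34 = 26/34 = 0.7647
P(|0>) = |alpha|^2 = 0.2353

0.2353


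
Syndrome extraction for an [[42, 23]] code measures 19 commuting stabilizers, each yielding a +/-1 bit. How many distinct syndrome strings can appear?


Each stabilizer generator gives a binary (+1 or -1) measurement outcome.
With 19 independent generators:
Total syndromes = 2^19
= 524288

524288


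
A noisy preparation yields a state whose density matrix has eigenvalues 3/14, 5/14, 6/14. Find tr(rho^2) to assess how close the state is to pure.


tr(rho^2) = sum of eigenvalues squared
= (3/14)^2 + (5/14)^2 + (6/14)^2
= (9 + 25 + 36) / 196
= 70/196
= 0.3571

0.3571


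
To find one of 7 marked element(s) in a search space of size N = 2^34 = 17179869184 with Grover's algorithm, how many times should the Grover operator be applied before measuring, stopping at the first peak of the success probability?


After j Grover iterations the success probability is P(j) = sin^2((2j+1)*theta), where sin(theta) = sqrt(k/N).
N = 2^34 = 17179869184, k = 7
sin(theta) = sqrt(k/N) = 2.018548058e-05
theta = arcsin(sqrt(k/N)) = 2.018548059e-05 rad
P(j) reaches its first maximum when (2j+1)*theta is as close as possible to pi/2, i.e. j = round(pi/(4*theta) - 1/2).
pi/(4*theta) - 1/2 = 38908.5644
(For comparison, the common estimate pi/4 * sqrt(N/k) = 38909.0644; the exact maximiser is used here.)
Optimal iterations = 38909

38909


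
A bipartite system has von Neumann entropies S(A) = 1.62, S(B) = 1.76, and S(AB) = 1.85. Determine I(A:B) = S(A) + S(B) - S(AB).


I(A:B) = S(A) + S(B) - S(AB)
= 1.62 + 1.76 - 1.85
= 1.5300

1.5300


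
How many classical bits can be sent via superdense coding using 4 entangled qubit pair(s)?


Superdense coding allows 2 classical bits per shared entangled pair.
4 pair(s) -> 2 * 4 = 8 classical bits

8


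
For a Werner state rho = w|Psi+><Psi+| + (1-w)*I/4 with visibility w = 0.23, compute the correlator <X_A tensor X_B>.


|Psi+> = (|01> + |10>)/sqrt(2)
For the pure Bell state, <X_A X_B> = +1 (Bell-state Pauli correlator).
The maximally-mixed part I/4 has tr(I/4 * P tensor P) = 0 for any traceless Pauli P.
So <X_A X_B>_rho = w * (+1) + (1 - w) * 0
= 0.23 * (+1)
= 0.2300

0.2300


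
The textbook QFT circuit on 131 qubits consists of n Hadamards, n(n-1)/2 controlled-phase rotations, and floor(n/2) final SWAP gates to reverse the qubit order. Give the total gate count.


Hadamard gates: 131
Controlled rotations: n*(n-1)/2 = 131*130/2 = 8515
SWAP gates: floor(n/2) = floor(131/2) = 65
Total = 131 + 8515 + 65
= 8711

8711


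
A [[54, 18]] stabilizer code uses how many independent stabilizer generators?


For an [[n,k]] stabilizer code:
Number of stabilizer generators = n - k
= 54 - 18
= 36

36


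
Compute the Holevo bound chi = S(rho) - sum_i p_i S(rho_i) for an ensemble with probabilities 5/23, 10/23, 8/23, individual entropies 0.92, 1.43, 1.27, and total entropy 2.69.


chi = S(rho) - sum_i p_i * S(rho_i)
Weighted entropy = 5/23 * 0.92 + 10/23 * 1.43 + 8/23 * 1.27
= 1.2635
chi = 2.69 - 1.2635
= 1.4265

1.4265


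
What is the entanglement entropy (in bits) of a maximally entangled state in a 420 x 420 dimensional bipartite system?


For a maximally entangled state in d x d:
S = log2(d) = log2(420)
= 8.7142

8.7142


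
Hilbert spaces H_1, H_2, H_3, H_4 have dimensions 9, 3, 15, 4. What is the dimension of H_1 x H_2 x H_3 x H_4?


dim(H_1 x H_2 x H_3 x H_4) = 9 * 3 * 15 * 4
= 27 * 15 * 4
= 405 * 4
= 1620

1620


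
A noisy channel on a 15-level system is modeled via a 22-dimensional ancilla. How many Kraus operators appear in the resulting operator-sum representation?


Tracing out the environment in an orthonormal basis {|i>_E} gives Kraus operators K_i = <i|_E U |0>_E.
Number of Kraus operators = dim(H_env) = d_env
= 22

22


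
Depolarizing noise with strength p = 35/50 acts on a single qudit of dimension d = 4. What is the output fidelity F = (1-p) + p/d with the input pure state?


F = (1-p) + p/d
= (1 - 0.7000) + 0.7000/4
= 0.3000 + 0.1750
= 0.4750

0.4750


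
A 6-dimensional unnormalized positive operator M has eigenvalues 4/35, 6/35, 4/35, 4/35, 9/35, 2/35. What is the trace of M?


tr(M) = sum of eigenvalues
= 4/35 + 6/35 + 4/35 + 4/35 + 9/35 + 2/35
= 29/35
= 0.8286

0.8286


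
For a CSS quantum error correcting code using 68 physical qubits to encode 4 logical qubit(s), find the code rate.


Code rate R = k/n
= 4/68
= 0.0588

0.0588


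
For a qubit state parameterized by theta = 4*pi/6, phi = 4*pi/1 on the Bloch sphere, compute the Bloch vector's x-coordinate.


theta = 2.0944, phi = 12.5664
r_x = sin(theta)*cos(phi) = 0.8660 * 1.0000
r_x = 0.8660

0.8660


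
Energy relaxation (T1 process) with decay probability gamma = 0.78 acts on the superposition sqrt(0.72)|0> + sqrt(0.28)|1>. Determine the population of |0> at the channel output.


For amplitude damping with parameter gamma on state sqrt(a)|0> + sqrt(b)|1>:
alpha^2 = 0.72, beta^2 = 0.28
P(|0>) = alpha^2 + gamma * beta^2
= 0.72 + 0.78 * 0.28
= 0.72 + 0.2184
= 0.9384

0.9384


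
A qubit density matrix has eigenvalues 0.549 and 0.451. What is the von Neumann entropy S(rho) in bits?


S = -p*log2(p) - (1-p)*log2(1-p)
p = 0.5490, 1-p = 0.4510
= -0.5490 * log2(0.5490) - 0.4510 * log2(0.4510)
= -(-0.4750) - (-0.5181)
= 0.9931

0.9931


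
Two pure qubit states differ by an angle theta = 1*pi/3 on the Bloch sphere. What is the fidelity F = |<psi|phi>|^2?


For states separated by angle theta on Bloch sphere:
F = cos^2(theta/2)
theta = 1*pi/3 = 1.0472
theta/2 = 0.5236
cos(theta/2) = 0.8660
F = 0.7500

0.7500


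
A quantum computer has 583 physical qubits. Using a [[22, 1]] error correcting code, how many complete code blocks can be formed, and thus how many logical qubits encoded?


Each code block uses 22 physical qubits for 1 logical qubit(s).
Number of complete blocks = floor(583 / 22) = 26
Logical qubits = 26 * 1
= 26

26


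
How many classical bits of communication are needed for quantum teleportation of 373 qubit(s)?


Quantum teleportation requires 2 classical bits per qubit teleported.
373 qubit(s) -> 2 * 373 = 746 classical bits

746


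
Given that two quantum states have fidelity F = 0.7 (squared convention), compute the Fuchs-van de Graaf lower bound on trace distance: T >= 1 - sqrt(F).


Fuchs-van de Graaf (squared-fidelity convention): 1 - sqrt(F) <= T <= sqrt(1 - F).
Lower bound: T >= 1 - sqrt(F)
sqrt(F) = sqrt(0.7) = 0.8367
T >= 1 - 0.8367
T >= 0.1633

0.1633


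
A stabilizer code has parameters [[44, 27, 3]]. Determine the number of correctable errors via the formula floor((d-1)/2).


Code parameters: [[44, 27, 3]], distance d = 3.
Number of correctable errors = floor((d-1)/2)
= floor((3 - 1)/2)
= floor(2/2)
= 1

1


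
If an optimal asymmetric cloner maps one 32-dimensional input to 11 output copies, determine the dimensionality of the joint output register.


Output space = H^(tensor 11) where dim(H) = 32
dim = 32^11
= 1024 (after 2 factors)
= 32768 (after 3 factors)
= 1048576 (after 4 factors)
= 33554432 (after 5 factors)
= 1073741824 (after 6 factors)
= 34359738368 (after 7 factors)
= 1099511627776 (after 8 factors)
= 35184372088832 (after 9 factors)
= 1125899906842624 (after 10 factors)
= 36028797018963968 (after 11 factors)
= 36028797018963968

36028797018963968


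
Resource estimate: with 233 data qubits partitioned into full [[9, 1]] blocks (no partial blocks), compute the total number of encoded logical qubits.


Each code block uses 9 physical qubits for 1 logical qubit(s).
Number of complete blocks = floor(233 / 9) = 25
Logical qubits = 25 * 1
= 25

25


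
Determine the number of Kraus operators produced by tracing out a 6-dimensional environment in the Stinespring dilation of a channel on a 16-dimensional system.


Tracing out the environment in an orthonormal basis {|i>_E} gives Kraus operators K_i = <i|_E U |0>_E.
Number of Kraus operators = dim(H_env) = d_env
= 6

6


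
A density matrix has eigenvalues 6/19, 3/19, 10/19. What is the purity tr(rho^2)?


tr(rho^2) = sum of eigenvalues squared
= (6/19)^2 + (3/19)^2 + (10/19)^2
= (36 + 9 + 100) / 361
= 145/361
= 0.4017

0.4017


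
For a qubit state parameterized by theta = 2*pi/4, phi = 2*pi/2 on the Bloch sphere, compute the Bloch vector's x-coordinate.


theta = 1.5708, phi = 3.1416
r_x = sin(theta)*cos(phi) = 1.0000 * -1.0000
r_x = -1.0000

-1.0000


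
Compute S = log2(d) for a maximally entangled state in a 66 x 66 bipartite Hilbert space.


For a maximally entangled state in d x d:
S = log2(d) = log2(66)
= 6.0444

6.0444


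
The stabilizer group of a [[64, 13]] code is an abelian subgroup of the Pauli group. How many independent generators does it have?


For an [[n,k]] stabilizer code:
Number of stabilizer generators = n - k
= 64 - 13
= 51

51


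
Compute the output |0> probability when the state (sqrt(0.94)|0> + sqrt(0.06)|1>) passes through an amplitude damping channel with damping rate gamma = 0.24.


For amplitude damping with parameter gamma on state sqrt(a)|0> + sqrt(b)|1>:
alpha^2 = 0.94, beta^2 = 0.06
P(|0>) = alpha^2 + gamma * beta^2
= 0.94 + 0.24 * 0.06
= 0.94 + 0.0144
= 0.9544

0.9544


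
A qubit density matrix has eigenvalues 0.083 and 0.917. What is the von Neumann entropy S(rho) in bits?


S = -p*log2(p) - (1-p)*log2(1-p)
p = 0.0830, 1-p = 0.9170
= -0.0830 * log2(0.0830) - 0.9170 * log2(0.9170)
= -(-0.2980) - (-0.1146)
= 0.4127

0.4127


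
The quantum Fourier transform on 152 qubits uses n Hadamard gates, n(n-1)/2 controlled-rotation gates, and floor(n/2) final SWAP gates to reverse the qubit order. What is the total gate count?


Hadamard gates: 152
Controlled rotations: n*(n-1)/2 = 152*151/2 = 11476
SWAP gates: floor(n/2) = floor(152/2) = 76
Total = 152 + 11476 + 76
= 11704

11704


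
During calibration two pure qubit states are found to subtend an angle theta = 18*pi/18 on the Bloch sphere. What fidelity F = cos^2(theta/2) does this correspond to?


For states separated by angle theta on Bloch sphere:
F = cos^2(theta/2)
theta = 18*pi/18 = 3.1416
theta/2 = 1.5708
cos(theta/2) = 0.0000
F = 0.0000

0.0000


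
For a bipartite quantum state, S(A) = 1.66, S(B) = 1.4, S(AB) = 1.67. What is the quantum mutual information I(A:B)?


I(A:B) = S(A) + S(B) - S(AB)
= 1.66 + 1.4 - 1.67
= 1.3900

1.3900


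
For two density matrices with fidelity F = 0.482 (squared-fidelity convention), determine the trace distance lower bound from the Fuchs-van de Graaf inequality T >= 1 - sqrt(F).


Fuchs-van de Graaf (squared-fidelity convention): 1 - sqrt(F) <= T <= sqrt(1 - F).
Lower bound: T >= 1 - sqrt(F)
sqrt(F) = sqrt(0.482) = 0.6943
T >= 1 - 0.6943
T >= 0.3057

0.3057


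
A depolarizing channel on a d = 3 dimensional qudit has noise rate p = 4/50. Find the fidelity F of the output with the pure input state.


F = (1-p) + p/d
= (1 - 0.0800) + 0.0800/3
= 0.9200 + 0.0267
= 0.9467

0.9467


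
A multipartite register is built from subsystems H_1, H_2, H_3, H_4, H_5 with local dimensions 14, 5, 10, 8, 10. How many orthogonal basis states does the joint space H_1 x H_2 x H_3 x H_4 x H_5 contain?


dim(H_1 x H_2 x H_3 x H_4 x H_5) = 14 * 5 * 10 * 8 * 10
= 70 * 10 * 8 * 10
= 700 * 8 * 10
= 5600 * 10
= 56000

56000


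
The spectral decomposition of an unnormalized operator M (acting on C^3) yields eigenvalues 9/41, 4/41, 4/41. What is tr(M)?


tr(M) = sum of eigenvalues
= 9/41 + 4/41 + 4/41
= 17/41
= 0.4146

0.4146


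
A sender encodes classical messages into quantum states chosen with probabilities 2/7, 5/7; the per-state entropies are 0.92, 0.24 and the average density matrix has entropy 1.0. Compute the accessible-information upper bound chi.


chi = S(rho) - sum_i p_i * S(rho_i)
Weighted entropy = 2/7 * 0.92 + 5/7 * 0.24
= 0.4343
chi = 1.0 - 0.4343
= 0.5657

0.5657


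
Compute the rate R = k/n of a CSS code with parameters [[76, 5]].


Code rate R = k/n
= 5/76
= 0.0658

0.0658


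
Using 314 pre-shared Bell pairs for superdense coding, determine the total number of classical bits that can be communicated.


Superdense coding allows 2 classical bits per shared entangled pair.
314 pair(s) -> 2 * 314 = 628 classical bits

628


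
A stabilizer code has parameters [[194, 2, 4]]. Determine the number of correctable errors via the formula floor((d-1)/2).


Code parameters: [[194, 2, 4]], distance d = 4.
Number of correctable errors = floor((d-1)/2)
= floor((4 - 1)/2)
= floor(3/2)
= 1

1


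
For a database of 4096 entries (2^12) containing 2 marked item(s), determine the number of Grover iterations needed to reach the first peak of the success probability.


After j Grover iterations the success probability is P(j) = sin^2((2j+1)*theta), where sin(theta) = sqrt(k/N).
N = 2^12 = 4096, k = 2
sin(theta) = sqrt(k/N) = 0.02209708691
theta = arcsin(sqrt(k/N)) = 0.02209888557 rad
P(j) reaches its first maximum when (2j+1)*theta is as close as possible to pi/2, i.e. j = round(pi/(4*theta) - 1/2).
pi/(4*theta) - 1/2 = 35.0402
(For comparison, the common estimate pi/4 * sqrt(N/k) = 35.5431; the exact maximiser is used here.)
Optimal iterations = 35

35


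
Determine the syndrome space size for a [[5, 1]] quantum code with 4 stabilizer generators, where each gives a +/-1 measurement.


Each stabilizer generator gives a binary (+1 or -1) measurement outcome.
With 4 independent generators:
Total syndromes = 2^4
= 16

16


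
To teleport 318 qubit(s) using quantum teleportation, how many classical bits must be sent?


Quantum teleportation requires 2 classical bits per qubit teleported.
318 qubit(s) -> 2 * 318 = 636 classical bits

636


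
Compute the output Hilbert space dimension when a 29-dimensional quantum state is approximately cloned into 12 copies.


Output space = H^(tensor 12) where dim(H) = 29
dim = 29^12
= 841 (after 2 factors)
= 24389 (after 3 factors)
= 707281 (after 4 factors)
= 20511149 (after 5 factors)
= 594823321 (after 6 factors)
= 17249876309 (after 7 factors)
= 500246412961 (after 8 factors)
= 14507145975869 (after 9 factors)
= 420707233300201 (after 10 factors)
= 12200509765705829 (after 11 factors)
= 353814783205469041 (after 12 factors)
= 353814783205469041

353814783205469041


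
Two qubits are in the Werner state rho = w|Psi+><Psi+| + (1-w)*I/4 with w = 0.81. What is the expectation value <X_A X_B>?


|Psi+> = (|01> + |10>)/sqrt(2)
For the pure Bell state, <X_A X_B> = +1 (Bell-state Pauli correlator).
The maximally-mixed part I/4 has tr(I/4 * P tensor P) = 0 for any traceless Pauli P.
So <X_A X_B>_rho = w * (+1) + (1 - w) * 0
= 0.81 * (+1)
= 0.8100

0.8100


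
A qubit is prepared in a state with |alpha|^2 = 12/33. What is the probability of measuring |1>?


|alpha|^2 = 12/33 = 0.3636
|beta|^2 = 1 - 12/33 = 21/33 = 0.6364
P(|1>) = |beta|^2 = 0.6364

0.6364


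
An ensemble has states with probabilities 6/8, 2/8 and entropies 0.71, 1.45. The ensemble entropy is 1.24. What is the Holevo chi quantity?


chi = S(rho) - sum_i p_i * S(rho_i)
Weighted entropy = 6/8 * 0.71 + 2/8 * 1.45
= 0.8950
chi = 1.24 - 0.8950
= 0.3450

0.3450


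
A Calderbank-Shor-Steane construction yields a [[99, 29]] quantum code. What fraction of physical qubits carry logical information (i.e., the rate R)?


Code rate R = k/n
= 29/99
= 0.2929

0.2929


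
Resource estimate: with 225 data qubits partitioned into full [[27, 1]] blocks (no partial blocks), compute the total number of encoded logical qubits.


Each code block uses 27 physical qubits for 1 logical qubit(s).
Number of complete blocks = floor(225 / 27) = 8
Logical qubits = 8 * 1
= 8

8


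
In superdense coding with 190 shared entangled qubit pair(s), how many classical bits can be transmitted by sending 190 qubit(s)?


Superdense coding allows 2 classical bits per shared entangled pair.
190 pair(s) -> 2 * 190 = 380 classical bits

380


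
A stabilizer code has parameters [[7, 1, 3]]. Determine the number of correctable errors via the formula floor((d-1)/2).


Code parameters: [[7, 1, 3]], distance d = 3.
Number of correctable errors = floor((d-1)/2)
= floor((3 - 1)/2)
= floor(2/2)
= 1

1


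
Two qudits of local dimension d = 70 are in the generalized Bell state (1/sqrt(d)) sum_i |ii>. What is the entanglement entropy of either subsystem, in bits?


For a maximally entangled state in d x d:
S = log2(d) = log2(70)
= 6.1293

6.1293


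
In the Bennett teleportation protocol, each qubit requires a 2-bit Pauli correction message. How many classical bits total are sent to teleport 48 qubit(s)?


Quantum teleportation requires 2 classical bits per qubit teleported.
48 qubit(s) -> 2 * 48 = 96 classical bits

96


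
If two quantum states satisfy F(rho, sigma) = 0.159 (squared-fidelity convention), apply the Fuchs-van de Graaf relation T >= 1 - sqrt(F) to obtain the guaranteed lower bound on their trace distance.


Fuchs-van de Graaf (squared-fidelity convention): 1 - sqrt(F) <= T <= sqrt(1 - F).
Lower bound: T >= 1 - sqrt(F)
sqrt(F) = sqrt(0.159) = 0.3987
T >= 1 - 0.3987
T >= 0.6013

0.6013


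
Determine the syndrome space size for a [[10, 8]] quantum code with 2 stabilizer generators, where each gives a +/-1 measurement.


Each stabilizer generator gives a binary (+1 or -1) measurement outcome.
With 2 independent generators:
Total syndromes = 2^2
= 4

4


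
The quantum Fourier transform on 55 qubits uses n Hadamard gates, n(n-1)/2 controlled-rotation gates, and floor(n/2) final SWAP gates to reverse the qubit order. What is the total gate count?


Hadamard gates: 55
Controlled rotations: n*(n-1)/2 = 55*54/2 = 1485
SWAP gates: floor(n/2) = floor(55/2) = 27
Total = 55 + 1485 + 27
= 1567

1567


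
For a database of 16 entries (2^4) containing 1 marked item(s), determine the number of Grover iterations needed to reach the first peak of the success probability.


After j Grover iterations the success probability is P(j) = sin^2((2j+1)*theta), where sin(theta) = sqrt(k/N).
N = 2^4 = 16, k = 1
sin(theta) = sqrt(k/N) = 0.25
theta = arcsin(sqrt(k/N)) = 0.2526802551 rad
P(j) reaches its first maximum when (2j+1)*theta is as close as possible to pi/2, i.e. j = round(pi/(4*theta) - 1/2).
pi/(4*theta) - 1/2 = 2.6083
(For comparison, the common estimate pi/4 * sqrt(N/k) = 3.1416; the exact maximiser is used here.)
Optimal iterations = 3

3


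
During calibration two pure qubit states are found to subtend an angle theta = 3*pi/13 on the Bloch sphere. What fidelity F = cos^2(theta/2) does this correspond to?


For states separated by angle theta on Bloch sphere:
F = cos^2(theta/2)
theta = 3*pi/13 = 0.7250
theta/2 = 0.3625
cos(theta/2) = 0.9350
F = 0.8743

0.8743


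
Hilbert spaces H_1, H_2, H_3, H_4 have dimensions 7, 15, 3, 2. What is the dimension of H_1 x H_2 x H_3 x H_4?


dim(H_1 x H_2 x H_3 x H_4) = 7 * 15 * 3 * 2
= 105 * 3 * 2
= 315 * 2
= 630

630


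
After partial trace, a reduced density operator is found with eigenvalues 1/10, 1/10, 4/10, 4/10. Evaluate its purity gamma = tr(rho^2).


tr(rho^2) = sum of eigenvalues squared
= (1/10)^2 + (1/10)^2 + (4/10)^2 + (4/10)^2
= (1 + 1 + 16 + 16) / 100
= 34/100
= 0.3400

0.3400


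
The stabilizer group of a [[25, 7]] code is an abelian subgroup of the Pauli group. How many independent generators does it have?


For an [[n,k]] stabilizer code:
Number of stabilizer generators = n - k
= 25 - 7
= 18

18


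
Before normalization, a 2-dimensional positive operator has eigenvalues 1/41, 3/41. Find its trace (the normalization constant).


tr(M) = sum of eigenvalues
= 1/41 + 3/41
= 4/41
= 0.0976

0.0976


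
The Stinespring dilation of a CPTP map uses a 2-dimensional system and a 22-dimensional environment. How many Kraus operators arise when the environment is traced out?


Tracing out the environment in an orthonormal basis {|i>_E} gives Kraus operators K_i = <i|_E U |0>_E.
Number of Kraus operators = dim(H_env) = d_env
= 22

22


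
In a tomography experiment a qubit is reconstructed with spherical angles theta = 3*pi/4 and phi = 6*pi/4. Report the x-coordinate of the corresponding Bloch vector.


theta = 2.3562, phi = 4.7124
r_x = sin(theta)*cos(phi) = 0.7071 * 0.0000
r_x = 0.0000

0.0000


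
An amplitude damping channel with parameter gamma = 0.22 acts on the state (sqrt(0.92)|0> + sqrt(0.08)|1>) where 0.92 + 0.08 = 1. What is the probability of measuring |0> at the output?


For amplitude damping with parameter gamma on state sqrt(a)|0> + sqrt(b)|1>:
alpha^2 = 0.92, beta^2 = 0.08
P(|0>) = alpha^2 + gamma * beta^2
= 0.92 + 0.22 * 0.08
= 0.92 + 0.0176
= 0.9376

0.9376


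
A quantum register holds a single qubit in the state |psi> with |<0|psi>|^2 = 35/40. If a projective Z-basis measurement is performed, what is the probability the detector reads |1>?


|alpha|^2 = 35/40 = 0.8750
|beta|^2 = 1 - 35/40 = 5/40 = 0.1250
P(|1>) = |beta|^2 = 0.1250

0.1250


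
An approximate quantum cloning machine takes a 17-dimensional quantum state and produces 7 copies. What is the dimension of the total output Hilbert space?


Output space = H^(tensor 7) where dim(H) = 17
dim = 17^7
= 289 (after 2 factors)
= 4913 (after 3 factors)
= 83521 (after 4 factors)
= 1419857 (after 5 factors)
= 24137569 (after 6 factors)
= 410338673 (after 7 factors)
= 410338673

410338673


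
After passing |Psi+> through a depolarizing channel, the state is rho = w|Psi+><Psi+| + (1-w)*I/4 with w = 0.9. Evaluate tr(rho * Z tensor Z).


|Psi+> = (|01> + |10>)/sqrt(2)
For the pure Bell state, <Z_A Z_B> = -1 (Bell-state Pauli correlator).
The maximally-mixed part I/4 has tr(I/4 * P tensor P) = 0 for any traceless Pauli P.
So <Z_A Z_B>_rho = w * (-1) + (1 - w) * 0
= 0.9 * (-1)
= -0.9000

-0.9000


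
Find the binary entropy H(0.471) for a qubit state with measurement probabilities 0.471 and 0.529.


S = -p*log2(p) - (1-p)*log2(1-p)
p = 0.4710, 1-p = 0.5290
= -0.4710 * log2(0.4710) - 0.5290 * log2(0.5290)
= -(-0.5116) - (-0.4860)
= 0.9976

0.9976


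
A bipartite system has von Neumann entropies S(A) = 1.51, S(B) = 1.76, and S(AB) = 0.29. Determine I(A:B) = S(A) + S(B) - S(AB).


I(A:B) = S(A) + S(B) - S(AB)
= 1.51 + 1.76 - 0.29
= 2.9800

2.9800


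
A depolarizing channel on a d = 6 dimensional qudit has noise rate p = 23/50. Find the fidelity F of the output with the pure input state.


F = (1-p) + p/d
= (1 - 0.4600) + 0.4600/6
= 0.5400 + 0.0767
= 0.6167

0.6167


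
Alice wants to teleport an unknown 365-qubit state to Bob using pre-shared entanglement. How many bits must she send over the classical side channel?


Quantum teleportation requires 2 classical bits per qubit teleported.
365 qubit(s) -> 2 * 365 = 730 classical bits

730


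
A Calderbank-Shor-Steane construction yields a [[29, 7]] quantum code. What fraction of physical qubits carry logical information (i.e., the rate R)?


Code rate R = k/n
= 7/29
= 0.2414

0.2414


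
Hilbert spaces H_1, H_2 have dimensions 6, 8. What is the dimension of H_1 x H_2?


dim(H_1 x H_2) = 6 * 8
= 48

48


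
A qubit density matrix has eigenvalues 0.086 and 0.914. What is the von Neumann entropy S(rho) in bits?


S = -p*log2(p) - (1-p)*log2(1-p)
p = 0.0860, 1-p = 0.9140
= -0.0860 * log2(0.0860) - 0.9140 * log2(0.9140)
= -(-0.3044) - (-0.1186)
= 0.4230

0.4230


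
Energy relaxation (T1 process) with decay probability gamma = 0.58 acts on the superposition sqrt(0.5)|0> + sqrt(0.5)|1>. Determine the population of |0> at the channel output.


For amplitude damping with parameter gamma on state sqrt(a)|0> + sqrt(b)|1>:
alpha^2 = 0.5, beta^2 = 0.5
P(|0>) = alpha^2 + gamma * beta^2
= 0.5 + 0.58 * 0.5
= 0.5 + 0.2900
= 0.7900

0.7900


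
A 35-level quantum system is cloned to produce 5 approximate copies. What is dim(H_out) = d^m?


Output space = H^(tensor 5) where dim(H) = 35
dim = 35^5
= 1225 (after 2 factors)
= 42875 (after 3 factors)
= 1500625 (after 4 factors)
= 52521875 (after 5 factors)
= 52521875

52521875


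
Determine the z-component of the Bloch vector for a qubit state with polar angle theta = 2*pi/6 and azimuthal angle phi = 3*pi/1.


theta = 1.0472, phi = 9.4248
r_z = cos(theta) = 0.5000

0.5000


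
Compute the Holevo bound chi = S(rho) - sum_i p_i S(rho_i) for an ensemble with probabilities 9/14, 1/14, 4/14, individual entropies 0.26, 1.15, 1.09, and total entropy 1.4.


chi = S(rho) - sum_i p_i * S(rho_i)
Weighted entropy = 9/14 * 0.26 + 1/14 * 1.15 + 4/14 * 1.09
= 0.5607
chi = 1.4 - 0.5607
= 0.8393

0.8393


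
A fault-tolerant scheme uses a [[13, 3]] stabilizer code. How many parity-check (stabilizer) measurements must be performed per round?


For an [[n,k]] stabilizer code:
Number of stabilizer generators = n - k
= 13 - 3
= 10

10


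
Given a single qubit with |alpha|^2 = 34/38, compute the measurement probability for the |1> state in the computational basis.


|alpha|^2 = 34/38 = 0.8947
|beta|^2 = 1 - 34/38 = 4/38 = 0.1053
P(|1>) = |beta|^2 = 0.1053

0.1053


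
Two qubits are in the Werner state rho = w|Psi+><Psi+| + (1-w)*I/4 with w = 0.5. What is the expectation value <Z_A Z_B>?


|Psi+> = (|01> + |10>)/sqrt(2)
For the pure Bell state, <Z_A Z_B> = -1 (Bell-state Pauli correlator).
The maximally-mixed part I/4 has tr(I/4 * P tensor P) = 0 for any traceless Pauli P.
So <Z_A Z_B>_rho = w * (-1) + (1 - w) * 0
= 0.5 * (-1)
= -0.5000

-0.5000


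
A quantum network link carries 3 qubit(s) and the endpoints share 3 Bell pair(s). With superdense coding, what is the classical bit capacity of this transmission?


Superdense coding allows 2 classical bits per shared entangled pair.
3 pair(s) -> 2 * 3 = 6 classical bits

6


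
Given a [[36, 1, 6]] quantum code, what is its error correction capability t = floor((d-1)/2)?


Code parameters: [[36, 1, 6]], distance d = 6.
Number of correctable errors = floor((d-1)/2)
= floor((6 - 1)/2)
= floor(5/2)
= 2

2


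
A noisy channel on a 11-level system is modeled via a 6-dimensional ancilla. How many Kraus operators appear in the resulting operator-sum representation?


Tracing out the environment in an orthonormal basis {|i>_E} gives Kraus operators K_i = <i|_E U |0>_E.
Number of Kraus operators = dim(H_env) = d_env
= 6

6


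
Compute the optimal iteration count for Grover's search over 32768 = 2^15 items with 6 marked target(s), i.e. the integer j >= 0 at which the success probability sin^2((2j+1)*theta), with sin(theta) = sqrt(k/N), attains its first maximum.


After j Grover iterations the success probability is P(j) = sin^2((2j+1)*theta), where sin(theta) = sqrt(k/N).
N = 2^15 = 32768, k = 6
sin(theta) = sqrt(k/N) = 0.01353164693
theta = arcsin(sqrt(k/N)) = 0.01353205992 rad
P(j) reaches its first maximum when (2j+1)*theta is as close as possible to pi/2, i.e. j = round(pi/(4*theta) - 1/2).
pi/(4*theta) - 1/2 = 57.5398
(For comparison, the common estimate pi/4 * sqrt(N/k) = 58.0416; the exact maximiser is used here.)
Optimal iterations = 58

58


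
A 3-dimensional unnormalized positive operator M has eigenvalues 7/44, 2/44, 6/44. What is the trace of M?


tr(M) = sum of eigenvalues
= 7/44 + 2/44 + 6/44
= 15/44
= 0.3409

0.3409


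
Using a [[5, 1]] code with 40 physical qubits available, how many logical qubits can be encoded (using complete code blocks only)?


Each code block uses 5 physical qubits for 1 logical qubit(s).
Number of complete blocks = floor(40 / 5) = 8
Logical qubits = 8 * 1
= 8

8


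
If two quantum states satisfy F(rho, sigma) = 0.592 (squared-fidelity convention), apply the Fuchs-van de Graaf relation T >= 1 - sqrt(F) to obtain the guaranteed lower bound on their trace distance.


Fuchs-van de Graaf (squared-fidelity convention): 1 - sqrt(F) <= T <= sqrt(1 - F).
Lower bound: T >= 1 - sqrt(F)
sqrt(F) = sqrt(0.592) = 0.7694
T >= 1 - 0.7694
T >= 0.2306

0.2306


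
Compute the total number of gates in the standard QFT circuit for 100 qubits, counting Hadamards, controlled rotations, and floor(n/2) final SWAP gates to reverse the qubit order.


Hadamard gates: 100
Controlled rotations: n*(n-1)/2 = 100*99/2 = 4950
SWAP gates: floor(n/2) = floor(100/2) = 50
Total = 100 + 4950 + 50
= 5100

5100


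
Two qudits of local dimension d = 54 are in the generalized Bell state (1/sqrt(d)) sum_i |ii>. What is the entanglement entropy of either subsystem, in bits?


For a maximally entangled state in d x d:
S = log2(d) = log2(54)
= 5.7549

5.7549


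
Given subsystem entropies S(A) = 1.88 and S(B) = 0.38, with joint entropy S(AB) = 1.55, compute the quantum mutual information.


I(A:B) = S(A) + S(B) - S(AB)
= 1.88 + 0.38 - 1.55
= 0.7100

0.7100


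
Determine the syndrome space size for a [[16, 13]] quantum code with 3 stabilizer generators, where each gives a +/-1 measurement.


Each stabilizer generator gives a binary (+1 or -1) measurement outcome.
With 3 independent generators:
Total syndromes = 2^3
= 8

8


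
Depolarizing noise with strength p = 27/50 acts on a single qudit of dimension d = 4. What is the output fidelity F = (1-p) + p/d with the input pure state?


F = (1-p) + p/d
= (1 - 0.5400) + 0.5400/4
= 0.4600 + 0.1350
= 0.5950

0.5950


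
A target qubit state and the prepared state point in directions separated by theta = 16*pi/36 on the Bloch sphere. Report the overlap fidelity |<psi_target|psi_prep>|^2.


For states separated by angle theta on Bloch sphere:
F = cos^2(theta/2)
theta = 16*pi/36 = 1.3963
theta/2 = 0.6981
cos(theta/2) = 0.7660
F = 0.5868

0.5868


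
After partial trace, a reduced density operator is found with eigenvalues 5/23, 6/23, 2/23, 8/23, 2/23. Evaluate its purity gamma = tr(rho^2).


tr(rho^2) = sum of eigenvalues squared
= (5/23)^2 + (6/23)^2 + (2/23)^2 + (8/23)^2 + (2/23)^2
= (25 + 36 + 4 + 64 + 4) / 529
= 133/529
= 0.2514

0.2514


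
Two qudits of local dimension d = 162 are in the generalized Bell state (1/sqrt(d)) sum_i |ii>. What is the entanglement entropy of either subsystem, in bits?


For a maximally entangled state in d x d:
S = log2(d) = log2(162)
= 7.3399

7.3399
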